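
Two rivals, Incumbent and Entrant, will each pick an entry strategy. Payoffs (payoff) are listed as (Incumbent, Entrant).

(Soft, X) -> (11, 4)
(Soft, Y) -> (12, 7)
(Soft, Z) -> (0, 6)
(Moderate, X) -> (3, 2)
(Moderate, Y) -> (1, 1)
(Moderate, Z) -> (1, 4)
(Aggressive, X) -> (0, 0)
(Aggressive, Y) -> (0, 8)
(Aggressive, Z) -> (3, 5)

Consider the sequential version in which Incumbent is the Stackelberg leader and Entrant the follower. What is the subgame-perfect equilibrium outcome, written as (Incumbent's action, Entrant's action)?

(Soft, Y)

Solve by backward induction (Incumbent leads).
- Soft → Entrant plays Y (best of 4, 7, 6); Incumbent gets 12.
- Moderate → Entrant plays Z (best of 2, 1, 4); Incumbent gets 1.
- Aggressive → Entrant plays Y (best of 0, 8, 5); Incumbent gets 0.
Among 12, 1, 0, the best is 12 at Soft. Subgame-perfect outcome: (Soft, Y) with payoffs (12, 7).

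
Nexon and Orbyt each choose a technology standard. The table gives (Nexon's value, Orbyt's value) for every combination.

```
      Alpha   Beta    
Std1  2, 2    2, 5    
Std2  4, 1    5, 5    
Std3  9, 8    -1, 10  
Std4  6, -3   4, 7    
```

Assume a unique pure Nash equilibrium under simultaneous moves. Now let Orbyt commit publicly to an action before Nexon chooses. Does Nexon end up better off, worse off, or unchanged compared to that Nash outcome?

Backward induction with Orbyt moving first.
- Alpha: BR = Std3, leader payoff 8.
- Beta: BR = Std2, leader payoff 5.
Among 8, 5, the best is 8 at Alpha. Subgame-perfect outcome: (Std3, Alpha) with payoffs (9, 8).
For the simultaneous game, intersect best replies.
Nexon's best replies: Alpha→Std3; Beta→Std2.
Orbyt's best replies: Std1→Beta; Std2→Beta; Std3→Beta; Std4→Beta.
Only (Std2, Beta) has each player best-responding; Nash payoffs (5, 5).
Nexon earns 9 sequentially versus 5 at the Nash outcome: better off.

better off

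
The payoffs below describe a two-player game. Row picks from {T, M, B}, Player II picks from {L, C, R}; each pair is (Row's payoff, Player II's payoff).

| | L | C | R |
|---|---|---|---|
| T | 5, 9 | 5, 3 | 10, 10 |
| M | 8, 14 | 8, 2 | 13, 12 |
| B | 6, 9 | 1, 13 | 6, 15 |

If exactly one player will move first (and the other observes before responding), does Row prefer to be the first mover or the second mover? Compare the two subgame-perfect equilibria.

If Row leads: Player II's best replies are T→R, M→L, B→R; Row's induced payoffs 10, 8, 6; outcome (T, R), payoffs (10, 10).
If Player II leads: Row's best replies are L→M, C→M, R→M; Player II's induced payoffs 14, 2, 12; outcome (M, L), payoffs (8, 14).
Row gets 10 moving first and 8 moving second, so Row prefers to move first.

first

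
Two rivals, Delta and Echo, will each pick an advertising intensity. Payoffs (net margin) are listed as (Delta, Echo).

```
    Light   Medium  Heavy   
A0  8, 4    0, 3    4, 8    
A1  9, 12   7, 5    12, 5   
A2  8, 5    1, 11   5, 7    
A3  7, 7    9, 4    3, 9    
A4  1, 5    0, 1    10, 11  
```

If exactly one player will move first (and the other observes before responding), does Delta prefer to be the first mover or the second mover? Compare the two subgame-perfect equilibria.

If Delta leads: Echo's best replies are A0→Heavy, A1→Light, A2→Medium, A3→Heavy, A4→Heavy; Delta's induced payoffs 4, 9, 1, 3, 10; outcome (A4, Heavy), payoffs (10, 11).
If Echo leads: Delta's best replies are Light→A1, Medium→A3, Heavy→A1; Echo's induced payoffs 12, 4, 5; outcome (A1, Light), payoffs (9, 12).
Delta gets 10 moving first and 9 moving second, so Delta prefers to move first.

first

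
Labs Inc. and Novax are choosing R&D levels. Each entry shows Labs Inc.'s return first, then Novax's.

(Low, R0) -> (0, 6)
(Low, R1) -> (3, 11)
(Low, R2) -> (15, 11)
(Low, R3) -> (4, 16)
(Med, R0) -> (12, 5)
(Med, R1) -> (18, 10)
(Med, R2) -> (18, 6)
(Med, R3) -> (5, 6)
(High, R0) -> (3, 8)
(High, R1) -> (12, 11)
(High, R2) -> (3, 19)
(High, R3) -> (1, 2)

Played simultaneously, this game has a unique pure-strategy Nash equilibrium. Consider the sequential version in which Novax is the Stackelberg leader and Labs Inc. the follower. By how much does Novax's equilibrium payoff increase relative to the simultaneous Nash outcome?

Labs Inc. best-responds to each possible Novax move:
- R0 → Labs Inc. plays Med (best of 0, 12, 3); Novax gets 5.
- R1 → Labs Inc. plays Med (best of 3, 18, 12); Novax gets 10.
- R2 → Labs Inc. plays Med (best of 15, 18, 3); Novax gets 6.
- R3 → Labs Inc. plays Med (best of 4, 5, 1); Novax gets 6.
Among 5, 10, 6, 6, the best is 10 at R1. Subgame-perfect outcome: (Med, R1) with payoffs (18, 10).
For the simultaneous game, intersect best replies.
Labs Inc.'s best replies: R0→Med; R1→Med; R2→Med; R3→Med.
Novax's best replies: Low→R3; Med→R1; High→R2.
The unique mutual best reply is (Med, R1), giving (18, 10).
Novax's commitment gain: 10 − 10 = 0.

0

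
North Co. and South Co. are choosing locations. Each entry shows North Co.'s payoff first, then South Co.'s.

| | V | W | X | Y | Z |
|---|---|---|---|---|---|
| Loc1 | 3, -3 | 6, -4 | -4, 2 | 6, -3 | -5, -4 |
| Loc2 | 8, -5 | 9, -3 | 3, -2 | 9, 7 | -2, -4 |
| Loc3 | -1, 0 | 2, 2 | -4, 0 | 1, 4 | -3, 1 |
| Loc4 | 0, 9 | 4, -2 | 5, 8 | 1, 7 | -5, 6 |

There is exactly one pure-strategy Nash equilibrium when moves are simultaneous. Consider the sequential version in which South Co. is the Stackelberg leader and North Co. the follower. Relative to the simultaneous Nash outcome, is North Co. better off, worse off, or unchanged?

Work backward from North Co.'s decision.
- V → North Co. plays Loc2 (best of 3, 8, -1, 0); South Co. gets -5.
- W → North Co. plays Loc2 (best of 6, 9, 2, 4); South Co. gets -3.
- X → North Co. plays Loc4 (best of -4, 3, -4, 5); South Co. gets 8.
- Y → North Co. plays Loc2 (best of 6, 9, 1, 1); South Co. gets 7.
- Z → North Co. plays Loc2 (best of -5, -2, -3, -5); South Co. gets -4.
South Co.'s induced payoffs are -5, -3, 8, 7, -4, so South Co. commits to X. Subgame-perfect outcome: (Loc4, X) with payoffs (5, 8).
Under simultaneous play:
North Co.'s best replies: V→Loc2; W→Loc2; X→Loc4; Y→Loc2; Z→Loc2.
South Co.'s best replies: Loc1→X; Loc2→Y; Loc3→Y; Loc4→V.
Only (Loc2, Y) has each player best-responding; Nash payoffs (9, 7).
North Co. earns 5 sequentially versus 9 at the Nash outcome: worse off.

worse off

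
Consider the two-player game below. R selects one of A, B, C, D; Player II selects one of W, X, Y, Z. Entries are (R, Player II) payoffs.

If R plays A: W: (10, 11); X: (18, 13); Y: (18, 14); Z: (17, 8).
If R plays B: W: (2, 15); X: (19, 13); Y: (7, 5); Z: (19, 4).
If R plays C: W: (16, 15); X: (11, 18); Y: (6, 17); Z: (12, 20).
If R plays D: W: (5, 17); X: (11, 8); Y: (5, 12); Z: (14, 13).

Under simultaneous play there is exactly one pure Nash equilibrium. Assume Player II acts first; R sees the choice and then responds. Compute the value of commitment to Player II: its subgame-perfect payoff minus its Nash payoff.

R best-responds to each possible Player II move:
- W: R compares 10, 2, 16, 5 and picks C; Player II would get 15.
- X: R compares 18, 19, 11, 11 and picks B; Player II would get 13.
- Y: R compares 18, 7, 6, 5 and picks A; Player II would get 14.
- Z: R compares 17, 19, 12, 14 and picks B; Player II would get 4.
Maximizing over 15, 13, 14, 4, Player II chooses W. Subgame-perfect outcome: (C, W) with payoffs (16, 15).
For the simultaneous game, intersect best replies.
R's best replies: W→C; X→B; Y→A; Z→B.
Player II's best replies: A→Y; B→W; C→Z; D→W.
Only (A, Y) has each player best-responding; Nash payoffs (18, 14).
Player II's commitment gain: 15 − 14 = 1.

1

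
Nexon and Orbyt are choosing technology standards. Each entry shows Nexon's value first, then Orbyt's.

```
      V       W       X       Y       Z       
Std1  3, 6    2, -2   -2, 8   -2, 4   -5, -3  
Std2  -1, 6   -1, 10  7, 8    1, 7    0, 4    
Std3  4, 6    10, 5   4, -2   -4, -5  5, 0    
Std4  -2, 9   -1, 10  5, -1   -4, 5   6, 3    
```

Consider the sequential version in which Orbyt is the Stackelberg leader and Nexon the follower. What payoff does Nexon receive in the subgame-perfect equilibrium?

7

Backward induction with Orbyt moving first.
- V → Nexon plays Std3 (best of 3, -1, 4, -2); Orbyt gets 6.
- W → Nexon plays Std3 (best of 2, -1, 10, -1); Orbyt gets 5.
- X → Nexon plays Std2 (best of -2, 7, 4, 5); Orbyt gets 8.
- Y → Nexon plays Std2 (best of -2, 1, -4, -4); Orbyt gets 7.
- Z → Nexon plays Std4 (best of -5, 0, 5, 6); Orbyt gets 3.
Among 6, 5, 8, 7, 3, the best is 8 at X. Subgame-perfect outcome: (Std2, X) with payoffs (7, 8).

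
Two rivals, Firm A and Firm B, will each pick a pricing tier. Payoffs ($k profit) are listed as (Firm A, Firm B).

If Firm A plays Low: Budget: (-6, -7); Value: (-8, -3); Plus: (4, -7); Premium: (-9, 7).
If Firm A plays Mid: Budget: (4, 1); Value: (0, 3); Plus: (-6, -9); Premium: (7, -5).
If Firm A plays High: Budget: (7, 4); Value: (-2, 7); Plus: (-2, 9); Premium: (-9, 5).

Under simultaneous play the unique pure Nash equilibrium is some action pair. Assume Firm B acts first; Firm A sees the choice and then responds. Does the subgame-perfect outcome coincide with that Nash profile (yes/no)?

Firm A best-responds to each possible Firm B move:
- Budget: BR = High, leader payoff 4.
- Value: BR = Mid, leader payoff 3.
- Plus: BR = Low, leader payoff -7.
- Premium: BR = Mid, leader payoff -5.
Firm B's induced payoffs are 4, 3, -7, -5, so Firm B commits to Budget. Subgame-perfect outcome: (High, Budget) with payoffs (7, 4).
Now find the simultaneous Nash equilibrium.
Firm A's best replies: Budget→High; Value→Mid; Plus→Low; Premium→Mid.
Firm B's best replies: Low→Premium; Mid→Value; High→Plus.
Only (Mid, Value) has each player best-responding; Nash payoffs (0, 3).
Sequential outcome (High, Budget) differs from the Nash profile (Mid, Value).

no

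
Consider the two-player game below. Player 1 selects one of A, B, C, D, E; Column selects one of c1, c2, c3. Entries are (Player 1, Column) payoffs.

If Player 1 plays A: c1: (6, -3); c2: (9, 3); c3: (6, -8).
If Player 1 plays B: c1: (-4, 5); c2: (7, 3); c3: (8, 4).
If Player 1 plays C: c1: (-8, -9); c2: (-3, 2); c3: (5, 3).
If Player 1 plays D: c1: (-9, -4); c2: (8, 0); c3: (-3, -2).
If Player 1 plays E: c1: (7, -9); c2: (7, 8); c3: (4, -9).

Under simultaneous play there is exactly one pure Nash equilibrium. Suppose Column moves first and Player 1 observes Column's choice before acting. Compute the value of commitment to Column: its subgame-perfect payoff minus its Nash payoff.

Player 1 best-responds to each possible Column move:
- c1: BR = E, leader payoff -9.
- c2: BR = A, leader payoff 3.
- c3: BR = B, leader payoff 4.
Among -9, 3, 4, the best is 4 at c3. Subgame-perfect outcome: (B, c3) with payoffs (8, 4).
For the simultaneous game, intersect best replies.
Player 1's best replies: c1→E; c2→A; c3→B.
Column's best replies: A→c2; B→c1; C→c3; D→c2; E→c2.
Only (A, c2) has each player best-responding; Nash payoffs (9, 3).
Column's commitment gain: 4 − 3 = 1.

1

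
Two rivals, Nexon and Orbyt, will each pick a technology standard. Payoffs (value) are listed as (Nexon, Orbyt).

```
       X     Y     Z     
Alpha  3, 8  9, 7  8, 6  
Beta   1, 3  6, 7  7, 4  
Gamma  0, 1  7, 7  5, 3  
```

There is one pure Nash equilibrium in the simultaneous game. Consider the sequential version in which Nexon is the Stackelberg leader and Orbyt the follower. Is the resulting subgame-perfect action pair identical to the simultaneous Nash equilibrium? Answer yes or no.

no

Orbyt best-responds to each possible Nexon move:
- Alpha → Orbyt plays X (best of 8, 7, 6); Nexon gets 3.
- Beta → Orbyt plays Y (best of 3, 7, 4); Nexon gets 6.
- Gamma → Orbyt plays Y (best of 1, 7, 3); Nexon gets 7.
Among 3, 6, 7, the best is 7 at Gamma. Subgame-perfect outcome: (Gamma, Y) with payoffs (7, 7).
Under simultaneous play:
Nexon's best replies: X→Alpha; Y→Alpha; Z→Alpha.
Orbyt's best replies: Alpha→X; Beta→Y; Gamma→Y.
The unique mutual best reply is (Alpha, X), giving (3, 8).
Sequential outcome (Gamma, Y) differs from the Nash profile (Alpha, X).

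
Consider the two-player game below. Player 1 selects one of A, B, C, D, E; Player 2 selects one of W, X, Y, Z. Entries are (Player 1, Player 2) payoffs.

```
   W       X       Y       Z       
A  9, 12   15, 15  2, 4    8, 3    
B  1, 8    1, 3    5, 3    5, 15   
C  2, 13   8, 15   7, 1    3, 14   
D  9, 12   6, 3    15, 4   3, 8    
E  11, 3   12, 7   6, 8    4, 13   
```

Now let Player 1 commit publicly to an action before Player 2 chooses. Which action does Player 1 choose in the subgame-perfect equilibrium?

Backward induction with Player 1 moving first.
- A → Player 2 plays X (best of 12, 15, 4, 3); Player 1 gets 15.
- B → Player 2 plays Z (best of 8, 3, 3, 15); Player 1 gets 5.
- C → Player 2 plays X (best of 13, 15, 1, 14); Player 1 gets 8.
- D → Player 2 plays W (best of 12, 3, 4, 8); Player 1 gets 9.
- E → Player 2 plays Z (best of 3, 7, 8, 13); Player 1 gets 4.
Among 15, 5, 8, 9, 4, the best is 15 at A. Subgame-perfect outcome: (A, X) with payoffs (15, 15).

A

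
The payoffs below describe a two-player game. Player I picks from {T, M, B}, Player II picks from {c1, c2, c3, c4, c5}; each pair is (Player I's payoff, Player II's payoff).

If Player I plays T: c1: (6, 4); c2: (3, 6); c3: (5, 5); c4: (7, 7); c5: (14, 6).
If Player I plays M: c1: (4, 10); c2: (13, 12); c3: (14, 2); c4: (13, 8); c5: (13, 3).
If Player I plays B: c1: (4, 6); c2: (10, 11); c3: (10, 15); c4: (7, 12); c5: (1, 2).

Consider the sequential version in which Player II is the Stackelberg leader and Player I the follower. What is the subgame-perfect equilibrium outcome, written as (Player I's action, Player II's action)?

(M, c2)

Player I best-responds to each possible Player II move:
- c1: Player I compares 6, 4, 4 and picks T; Player II would get 4.
- c2: Player I compares 3, 13, 10 and picks M; Player II would get 12.
- c3: Player I compares 5, 14, 10 and picks M; Player II would get 2.
- c4: Player I compares 7, 13, 7 and picks M; Player II would get 8.
- c5: Player I compares 14, 13, 1 and picks T; Player II would get 6.
Maximizing over 4, 12, 2, 8, 6, Player II chooses c2. Subgame-perfect outcome: (M, c2) with payoffs (13, 12).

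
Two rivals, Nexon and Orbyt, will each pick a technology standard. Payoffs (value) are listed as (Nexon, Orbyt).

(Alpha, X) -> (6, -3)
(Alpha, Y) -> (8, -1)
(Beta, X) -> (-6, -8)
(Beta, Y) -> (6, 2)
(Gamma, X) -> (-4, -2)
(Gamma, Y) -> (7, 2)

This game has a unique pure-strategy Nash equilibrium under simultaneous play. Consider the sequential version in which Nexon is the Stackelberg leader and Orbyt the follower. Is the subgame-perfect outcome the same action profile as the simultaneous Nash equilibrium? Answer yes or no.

yes

Work backward from Orbyt's decision.
- Alpha → Orbyt plays Y (best of -3, -1); Nexon gets 8.
- Beta → Orbyt plays Y (best of -8, 2); Nexon gets 6.
- Gamma → Orbyt plays Y (best of -2, 2); Nexon gets 7.
Maximizing over 8, 6, 7, Nexon chooses Alpha. Subgame-perfect outcome: (Alpha, Y) with payoffs (8, -1).
Now find the simultaneous Nash equilibrium.
Nexon's best replies: X→Alpha; Y→Alpha.
Orbyt's best replies: Alpha→Y; Beta→Y; Gamma→Y.
Only (Alpha, Y) has each player best-responding; Nash payoffs (8, -1).
Sequential outcome (Alpha, Y) coincides with the Nash profile (Alpha, Y).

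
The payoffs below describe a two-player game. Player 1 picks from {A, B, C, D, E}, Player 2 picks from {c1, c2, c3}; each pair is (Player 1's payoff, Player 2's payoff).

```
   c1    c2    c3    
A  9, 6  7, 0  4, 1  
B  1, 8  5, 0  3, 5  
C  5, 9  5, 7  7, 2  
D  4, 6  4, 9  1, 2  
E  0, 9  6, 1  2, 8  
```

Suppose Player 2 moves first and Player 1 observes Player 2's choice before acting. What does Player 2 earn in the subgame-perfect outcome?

6

Backward induction with Player 2 moving first.
- c1: BR = A, leader payoff 6.
- c2: BR = A, leader payoff 0.
- c3: BR = C, leader payoff 2.
Maximizing over 6, 0, 2, Player 2 chooses c1. Subgame-perfect outcome: (A, c1) with payoffs (9, 6).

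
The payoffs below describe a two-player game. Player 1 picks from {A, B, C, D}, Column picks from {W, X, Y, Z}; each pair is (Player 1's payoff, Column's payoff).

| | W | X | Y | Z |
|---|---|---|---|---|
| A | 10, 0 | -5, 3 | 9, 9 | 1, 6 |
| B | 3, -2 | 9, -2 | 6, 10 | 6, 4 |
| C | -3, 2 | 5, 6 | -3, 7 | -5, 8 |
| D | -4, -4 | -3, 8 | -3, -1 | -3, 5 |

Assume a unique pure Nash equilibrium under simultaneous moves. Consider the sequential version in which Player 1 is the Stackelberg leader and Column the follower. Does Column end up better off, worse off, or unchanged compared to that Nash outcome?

Column best-responds to each possible Player 1 move:
- A → Column plays Y (best of 0, 3, 9, 6); Player 1 gets 9.
- B → Column plays Y (best of -2, -2, 10, 4); Player 1 gets 6.
- C → Column plays Z (best of 2, 6, 7, 8); Player 1 gets -5.
- D → Column plays X (best of -4, 8, -1, 5); Player 1 gets -3.
Among 9, 6, -5, -3, the best is 9 at A. Subgame-perfect outcome: (A, Y) with payoffs (9, 9).
Under simultaneous play:
Player 1's best replies: W→A; X→B; Y→A; Z→B.
Column's best replies: A→Y; B→Y; C→Z; D→X.
Only (A, Y) has each player best-responding; Nash payoffs (9, 9).
Column earns 9 sequentially versus 9 at the Nash outcome: unchanged.

unchanged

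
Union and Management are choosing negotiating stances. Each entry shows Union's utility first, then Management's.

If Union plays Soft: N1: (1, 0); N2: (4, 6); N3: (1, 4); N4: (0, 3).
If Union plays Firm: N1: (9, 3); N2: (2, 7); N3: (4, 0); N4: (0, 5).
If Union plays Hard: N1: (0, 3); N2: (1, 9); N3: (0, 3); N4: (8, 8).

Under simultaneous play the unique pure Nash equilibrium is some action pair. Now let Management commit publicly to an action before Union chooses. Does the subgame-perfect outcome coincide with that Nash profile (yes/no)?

Union best-responds to each possible Management move:
- N1: Union compares 1, 9, 0 and picks Firm; Management would get 3.
- N2: Union compares 4, 2, 1 and picks Soft; Management would get 6.
- N3: Union compares 1, 4, 0 and picks Firm; Management would get 0.
- N4: Union compares 0, 0, 8 and picks Hard; Management would get 8.
Among 3, 6, 0, 8, the best is 8 at N4. Subgame-perfect outcome: (Hard, N4) with payoffs (8, 8).
Under simultaneous play:
Union's best replies: N1→Firm; N2→Soft; N3→Firm; N4→Hard.
Management's best replies: Soft→N2; Firm→N2; Hard→N2.
The unique mutual best reply is (Soft, N2), giving (4, 6).
Sequential outcome (Hard, N4) differs from the Nash profile (Soft, N2).

no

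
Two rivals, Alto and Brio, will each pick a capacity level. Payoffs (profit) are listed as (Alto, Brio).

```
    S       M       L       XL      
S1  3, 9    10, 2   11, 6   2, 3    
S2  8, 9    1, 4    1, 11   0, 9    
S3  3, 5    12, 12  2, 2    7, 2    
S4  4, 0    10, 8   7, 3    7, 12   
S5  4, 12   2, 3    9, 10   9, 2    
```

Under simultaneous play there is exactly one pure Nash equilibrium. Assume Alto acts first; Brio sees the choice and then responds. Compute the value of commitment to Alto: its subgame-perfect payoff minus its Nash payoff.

Work backward from Brio's decision.
- S1: Brio compares 9, 2, 6, 3 and picks S; Alto would get 3.
- S2: Brio compares 9, 4, 11, 9 and picks L; Alto would get 1.
- S3: Brio compares 5, 12, 2, 2 and picks M; Alto would get 12.
- S4: Brio compares 0, 8, 3, 12 and picks XL; Alto would get 7.
- S5: Brio compares 12, 3, 10, 2 and picks S; Alto would get 4.
Maximizing over 3, 1, 12, 7, 4, Alto chooses S3. Subgame-perfect outcome: (S3, M) with payoffs (12, 12).
For the simultaneous game, intersect best replies.
Alto's best replies: S→S2; M→S3; L→S1; XL→S5.
Brio's best replies: S1→S; S2→L; S3→M; S4→XL; S5→S.
The unique mutual best reply is (S3, M), giving (12, 12).
Alto's commitment gain: 12 − 12 = 0.

0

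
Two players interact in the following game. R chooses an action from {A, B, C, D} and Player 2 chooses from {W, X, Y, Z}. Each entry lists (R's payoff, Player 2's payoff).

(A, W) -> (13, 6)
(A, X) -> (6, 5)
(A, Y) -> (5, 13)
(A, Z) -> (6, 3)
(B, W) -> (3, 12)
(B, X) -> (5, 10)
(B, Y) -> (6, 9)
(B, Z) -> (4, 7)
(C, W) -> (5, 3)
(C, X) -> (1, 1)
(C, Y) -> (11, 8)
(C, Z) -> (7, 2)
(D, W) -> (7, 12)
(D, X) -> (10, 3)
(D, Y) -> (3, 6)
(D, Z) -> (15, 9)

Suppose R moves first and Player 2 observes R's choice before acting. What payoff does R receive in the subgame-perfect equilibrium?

Player 2 best-responds to each possible R move:
- A: Player 2 compares 6, 5, 13, 3 and picks Y; R would get 5.
- B: Player 2 compares 12, 10, 9, 7 and picks W; R would get 3.
- C: Player 2 compares 3, 1, 8, 2 and picks Y; R would get 11.
- D: Player 2 compares 12, 3, 6, 9 and picks W; R would get 7.
R's induced payoffs are 5, 3, 11, 7, so R commits to C. Subgame-perfect outcome: (C, Y) with payoffs (11, 8).

11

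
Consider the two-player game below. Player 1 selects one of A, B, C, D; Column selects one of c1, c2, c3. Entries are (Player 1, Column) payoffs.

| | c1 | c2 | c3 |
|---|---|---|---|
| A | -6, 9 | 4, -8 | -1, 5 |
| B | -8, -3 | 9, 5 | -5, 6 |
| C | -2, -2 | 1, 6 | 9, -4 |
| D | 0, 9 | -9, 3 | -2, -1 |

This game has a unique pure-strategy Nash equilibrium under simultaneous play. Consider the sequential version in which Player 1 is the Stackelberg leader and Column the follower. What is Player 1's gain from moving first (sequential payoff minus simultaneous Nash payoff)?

Backward induction with Player 1 moving first.
- A: Column compares 9, -8, 5 and picks c1; Player 1 would get -6.
- B: Column compares -3, 5, 6 and picks c3; Player 1 would get -5.
- C: Column compares -2, 6, -4 and picks c2; Player 1 would get 1.
- D: Column compares 9, 3, -1 and picks c1; Player 1 would get 0.
Maximizing over -6, -5, 1, 0, Player 1 chooses C. Subgame-perfect outcome: (C, c2) with payoffs (1, 6).
Under simultaneous play:
Player 1's best replies: c1→D; c2→B; c3→C.
Column's best replies: A→c1; B→c3; C→c2; D→c1.
Only (D, c1) has each player best-responding; Nash payoffs (0, 9).
Player 1's commitment gain: 1 − 0 = 1.

1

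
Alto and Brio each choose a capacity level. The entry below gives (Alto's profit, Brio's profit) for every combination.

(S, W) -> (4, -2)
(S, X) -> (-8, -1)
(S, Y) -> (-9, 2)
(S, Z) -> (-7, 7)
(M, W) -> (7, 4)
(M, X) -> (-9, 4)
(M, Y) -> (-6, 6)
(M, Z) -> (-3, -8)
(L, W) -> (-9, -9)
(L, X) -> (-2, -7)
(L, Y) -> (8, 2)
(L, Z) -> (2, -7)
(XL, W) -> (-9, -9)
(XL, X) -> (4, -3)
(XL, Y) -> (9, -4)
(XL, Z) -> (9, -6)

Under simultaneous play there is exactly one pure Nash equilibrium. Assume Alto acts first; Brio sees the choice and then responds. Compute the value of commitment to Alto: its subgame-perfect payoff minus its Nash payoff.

4

Brio best-responds to each possible Alto move:
- S: Brio compares -2, -1, 2, 7 and picks Z; Alto would get -7.
- M: Brio compares 4, 4, 6, -8 and picks Y; Alto would get -6.
- L: Brio compares -9, -7, 2, -7 and picks Y; Alto would get 8.
- XL: Brio compares -9, -3, -4, -6 and picks X; Alto would get 4.
Among -7, -6, 8, 4, the best is 8 at L. Subgame-perfect outcome: (L, Y) with payoffs (8, 2).
Under simultaneous play:
Alto's best replies: W→M; X→XL; Y→XL; Z→XL.
Brio's best replies: S→Z; M→Y; L→Y; XL→X.
The unique mutual best reply is (XL, X), giving (4, -3).
Alto's commitment gain: 8 − 4 = 4.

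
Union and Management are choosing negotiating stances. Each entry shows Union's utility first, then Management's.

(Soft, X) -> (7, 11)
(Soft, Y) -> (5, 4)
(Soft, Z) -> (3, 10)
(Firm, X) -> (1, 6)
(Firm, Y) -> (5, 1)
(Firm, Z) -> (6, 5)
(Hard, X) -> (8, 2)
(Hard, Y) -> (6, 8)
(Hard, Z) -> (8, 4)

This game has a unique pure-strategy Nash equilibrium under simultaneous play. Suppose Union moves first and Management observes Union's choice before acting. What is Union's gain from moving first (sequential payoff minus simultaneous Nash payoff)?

Management best-responds to each possible Union move:
- Soft → Management plays X (best of 11, 4, 10); Union gets 7.
- Firm → Management plays X (best of 6, 1, 5); Union gets 1.
- Hard → Management plays Y (best of 2, 8, 4); Union gets 6.
Union's induced payoffs are 7, 1, 6, so Union commits to Soft. Subgame-perfect outcome: (Soft, X) with payoffs (7, 11).
For the simultaneous game, intersect best replies.
Union's best replies: X→Hard; Y→Hard; Z→Hard.
Management's best replies: Soft→X; Firm→X; Hard→Y.
The unique mutual best reply is (Hard, Y), giving (6, 8).
Union's commitment gain: 7 − 6 = 1.

1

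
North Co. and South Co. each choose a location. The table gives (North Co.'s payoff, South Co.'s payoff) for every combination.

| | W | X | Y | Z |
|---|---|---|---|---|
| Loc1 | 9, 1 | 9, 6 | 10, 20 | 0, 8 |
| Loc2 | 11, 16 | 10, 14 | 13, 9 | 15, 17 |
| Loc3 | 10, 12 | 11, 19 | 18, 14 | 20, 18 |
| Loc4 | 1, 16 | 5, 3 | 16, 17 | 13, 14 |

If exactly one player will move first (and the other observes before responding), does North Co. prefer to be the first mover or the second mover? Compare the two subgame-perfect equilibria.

If North Co. leads: South Co.'s best replies are Loc1→Y, Loc2→Z, Loc3→X, Loc4→Y; North Co.'s induced payoffs 10, 15, 11, 16; outcome (Loc4, Y), payoffs (16, 17).
If South Co. leads: North Co.'s best replies are W→Loc2, X→Loc3, Y→Loc3, Z→Loc3; South Co.'s induced payoffs 16, 19, 14, 18; outcome (Loc3, X), payoffs (11, 19).
North Co. gets 16 moving first and 11 moving second, so North Co. prefers to move first.

first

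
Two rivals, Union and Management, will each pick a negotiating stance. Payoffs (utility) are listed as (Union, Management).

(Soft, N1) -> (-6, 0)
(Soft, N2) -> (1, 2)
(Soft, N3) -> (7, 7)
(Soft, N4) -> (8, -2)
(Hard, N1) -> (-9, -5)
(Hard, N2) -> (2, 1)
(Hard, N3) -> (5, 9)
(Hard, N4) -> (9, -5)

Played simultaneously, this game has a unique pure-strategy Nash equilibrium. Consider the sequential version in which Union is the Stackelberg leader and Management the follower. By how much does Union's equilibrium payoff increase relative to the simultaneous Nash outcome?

Backward induction with Union moving first.
- Soft → Management plays N3 (best of 0, 2, 7, -2); Union gets 7.
- Hard → Management plays N3 (best of -5, 1, 9, -5); Union gets 5.
Maximizing over 7, 5, Union chooses Soft. Subgame-perfect outcome: (Soft, N3) with payoffs (7, 7).
Now find the simultaneous Nash equilibrium.
Union's best replies: N1→Soft; N2→Hard; N3→Soft; N4→Hard.
Management's best replies: Soft→N3; Hard→N3.
The unique mutual best reply is (Soft, N3), giving (7, 7).
Union's commitment gain: 7 − 7 = 0.

0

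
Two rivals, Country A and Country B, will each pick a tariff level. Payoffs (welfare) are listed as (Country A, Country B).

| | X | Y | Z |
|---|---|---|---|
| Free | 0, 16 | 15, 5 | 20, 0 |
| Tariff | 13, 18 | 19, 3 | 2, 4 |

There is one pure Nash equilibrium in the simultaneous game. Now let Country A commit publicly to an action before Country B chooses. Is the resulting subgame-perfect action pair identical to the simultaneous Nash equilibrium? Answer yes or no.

Solve by backward induction (Country A leads).
- Free → Country B plays X (best of 16, 5, 0); Country A gets 0.
- Tariff → Country B plays X (best of 18, 3, 4); Country A gets 13.
Maximizing over 0, 13, Country A chooses Tariff. Subgame-perfect outcome: (Tariff, X) with payoffs (13, 18).
Under simultaneous play:
Country A's best replies: X→Tariff; Y→Tariff; Z→Free.
Country B's best replies: Free→X; Tariff→X.
Only (Tariff, X) has each player best-responding; Nash payoffs (13, 18).
Sequential outcome (Tariff, X) coincides with the Nash profile (Tariff, X).

yes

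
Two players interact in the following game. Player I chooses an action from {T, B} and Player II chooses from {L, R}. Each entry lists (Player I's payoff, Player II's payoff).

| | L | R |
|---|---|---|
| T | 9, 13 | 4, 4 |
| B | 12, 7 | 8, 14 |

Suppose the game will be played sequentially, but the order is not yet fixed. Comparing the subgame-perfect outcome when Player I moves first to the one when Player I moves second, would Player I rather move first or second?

first

If Player I leads: Player II's best replies are T→L, B→R; Player I's induced payoffs 9, 8; outcome (T, L), payoffs (9, 13).
If Player II leads: Player I's best replies are L→B, R→B; Player II's induced payoffs 7, 14; outcome (B, R), payoffs (8, 14).
Player I gets 9 moving first and 8 moving second, so Player I prefers to move first.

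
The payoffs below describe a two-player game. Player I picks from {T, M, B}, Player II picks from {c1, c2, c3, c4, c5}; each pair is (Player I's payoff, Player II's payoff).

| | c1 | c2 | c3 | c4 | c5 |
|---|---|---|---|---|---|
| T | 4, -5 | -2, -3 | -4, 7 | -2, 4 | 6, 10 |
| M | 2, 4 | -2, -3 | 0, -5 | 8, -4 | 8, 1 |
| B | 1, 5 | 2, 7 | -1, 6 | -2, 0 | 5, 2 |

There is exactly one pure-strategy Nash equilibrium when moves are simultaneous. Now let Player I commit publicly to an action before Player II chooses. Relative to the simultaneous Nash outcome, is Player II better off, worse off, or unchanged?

Solve by backward induction (Player I leads).
- T: BR = c5, leader payoff 6.
- M: BR = c1, leader payoff 2.
- B: BR = c2, leader payoff 2.
Among 6, 2, 2, the best is 6 at T. Subgame-perfect outcome: (T, c5) with payoffs (6, 10).
Now find the simultaneous Nash equilibrium.
Player I's best replies: c1→T; c2→B; c3→M; c4→M; c5→M.
Player II's best replies: T→c5; M→c1; B→c2.
The unique mutual best reply is (B, c2), giving (2, 7).
Player II earns 10 sequentially versus 7 at the Nash outcome: better off.

better off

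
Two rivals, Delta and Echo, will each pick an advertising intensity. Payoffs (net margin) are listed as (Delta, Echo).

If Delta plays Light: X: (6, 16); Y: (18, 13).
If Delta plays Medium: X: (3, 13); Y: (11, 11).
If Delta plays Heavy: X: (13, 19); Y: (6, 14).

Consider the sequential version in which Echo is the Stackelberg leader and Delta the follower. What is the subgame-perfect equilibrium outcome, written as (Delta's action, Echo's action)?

Solve by backward induction (Echo leads).
- X: Delta compares 6, 3, 13 and picks Heavy; Echo would get 19.
- Y: Delta compares 18, 11, 6 and picks Light; Echo would get 13.
Maximizing over 19, 13, Echo chooses X. Subgame-perfect outcome: (Heavy, X) with payoffs (13, 19).

(Heavy, X)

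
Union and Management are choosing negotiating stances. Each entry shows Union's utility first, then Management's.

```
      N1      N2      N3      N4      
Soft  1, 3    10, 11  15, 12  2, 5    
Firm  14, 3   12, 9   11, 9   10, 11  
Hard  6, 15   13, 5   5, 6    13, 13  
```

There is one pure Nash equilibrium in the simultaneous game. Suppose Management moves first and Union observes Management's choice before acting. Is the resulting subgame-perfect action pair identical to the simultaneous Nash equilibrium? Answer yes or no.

Backward induction with Management moving first.
- N1: Union compares 1, 14, 6 and picks Firm; Management would get 3.
- N2: Union compares 10, 12, 13 and picks Hard; Management would get 5.
- N3: Union compares 15, 11, 5 and picks Soft; Management would get 12.
- N4: Union compares 2, 10, 13 and picks Hard; Management would get 13.
Among 3, 5, 12, 13, the best is 13 at N4. Subgame-perfect outcome: (Hard, N4) with payoffs (13, 13).
Now find the simultaneous Nash equilibrium.
Union's best replies: N1→Firm; N2→Hard; N3→Soft; N4→Hard.
Management's best replies: Soft→N3; Firm→N4; Hard→N1.
The unique mutual best reply is (Soft, N3), giving (15, 12).
Sequential outcome (Hard, N4) differs from the Nash profile (Soft, N3).

no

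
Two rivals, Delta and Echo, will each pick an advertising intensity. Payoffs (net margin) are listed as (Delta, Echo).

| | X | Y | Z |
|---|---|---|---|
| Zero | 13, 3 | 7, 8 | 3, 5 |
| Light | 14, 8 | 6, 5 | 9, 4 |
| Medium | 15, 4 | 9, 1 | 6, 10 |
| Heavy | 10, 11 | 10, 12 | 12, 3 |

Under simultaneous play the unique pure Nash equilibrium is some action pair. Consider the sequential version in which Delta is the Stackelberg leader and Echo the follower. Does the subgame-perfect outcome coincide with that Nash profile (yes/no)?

Echo best-responds to each possible Delta move:
- Zero: Echo compares 3, 8, 5 and picks Y; Delta would get 7.
- Light: Echo compares 8, 5, 4 and picks X; Delta would get 14.
- Medium: Echo compares 4, 1, 10 and picks Z; Delta would get 6.
- Heavy: Echo compares 11, 12, 3 and picks Y; Delta would get 10.
Among 7, 14, 6, 10, the best is 14 at Light. Subgame-perfect outcome: (Light, X) with payoffs (14, 8).
Now find the simultaneous Nash equilibrium.
Delta's best replies: X→Medium; Y→Heavy; Z→Heavy.
Echo's best replies: Zero→Y; Light→X; Medium→Z; Heavy→Y.
The unique mutual best reply is (Heavy, Y), giving (10, 12).
Sequential outcome (Light, X) differs from the Nash profile (Heavy, Y).

no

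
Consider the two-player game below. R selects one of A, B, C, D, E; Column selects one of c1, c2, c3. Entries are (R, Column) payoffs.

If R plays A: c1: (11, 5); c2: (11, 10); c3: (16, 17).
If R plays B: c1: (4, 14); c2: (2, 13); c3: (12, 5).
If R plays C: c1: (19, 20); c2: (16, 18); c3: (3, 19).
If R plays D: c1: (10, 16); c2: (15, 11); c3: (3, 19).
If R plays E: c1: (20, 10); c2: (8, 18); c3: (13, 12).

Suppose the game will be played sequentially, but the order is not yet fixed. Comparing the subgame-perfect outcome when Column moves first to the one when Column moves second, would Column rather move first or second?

If R leads: Column's best replies are A→c3, B→c1, C→c1, D→c3, E→c2; R's induced payoffs 16, 4, 19, 3, 8; outcome (C, c1), payoffs (19, 20).
If Column leads: R's best replies are c1→E, c2→C, c3→A; Column's induced payoffs 10, 18, 17; outcome (C, c2), payoffs (16, 18).
Column gets 18 moving first and 20 moving second, so Column prefers to move second.

second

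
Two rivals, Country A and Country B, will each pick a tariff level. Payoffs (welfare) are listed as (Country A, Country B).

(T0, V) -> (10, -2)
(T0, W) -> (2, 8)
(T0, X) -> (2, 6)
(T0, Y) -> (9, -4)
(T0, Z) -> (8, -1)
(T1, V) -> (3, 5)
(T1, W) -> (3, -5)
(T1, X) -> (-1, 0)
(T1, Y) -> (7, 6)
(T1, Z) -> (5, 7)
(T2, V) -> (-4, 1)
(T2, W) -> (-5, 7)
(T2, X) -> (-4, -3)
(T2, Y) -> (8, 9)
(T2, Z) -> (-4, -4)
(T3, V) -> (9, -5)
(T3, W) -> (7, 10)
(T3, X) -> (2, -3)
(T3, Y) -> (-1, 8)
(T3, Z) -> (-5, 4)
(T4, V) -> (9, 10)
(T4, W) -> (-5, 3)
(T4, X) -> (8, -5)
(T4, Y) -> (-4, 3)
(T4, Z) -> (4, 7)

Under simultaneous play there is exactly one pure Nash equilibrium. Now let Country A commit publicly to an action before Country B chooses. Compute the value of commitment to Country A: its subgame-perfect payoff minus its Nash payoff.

2

Backward induction with Country A moving first.
- T0: Country B compares -2, 8, 6, -4, -1 and picks W; Country A would get 2.
- T1: Country B compares 5, -5, 0, 6, 7 and picks Z; Country A would get 5.
- T2: Country B compares 1, 7, -3, 9, -4 and picks Y; Country A would get 8.
- T3: Country B compares -5, 10, -3, 8, 4 and picks W; Country A would get 7.
- T4: Country B compares 10, 3, -5, 3, 7 and picks V; Country A would get 9.
Among 2, 5, 8, 7, 9, the best is 9 at T4. Subgame-perfect outcome: (T4, V) with payoffs (9, 10).
For the simultaneous game, intersect best replies.
Country A's best replies: V→T0; W→T3; X→T4; Y→T0; Z→T0.
Country B's best replies: T0→W; T1→Z; T2→Y; T3→W; T4→V.
The unique mutual best reply is (T3, W), giving (7, 10).
Country A's commitment gain: 9 − 7 = 2.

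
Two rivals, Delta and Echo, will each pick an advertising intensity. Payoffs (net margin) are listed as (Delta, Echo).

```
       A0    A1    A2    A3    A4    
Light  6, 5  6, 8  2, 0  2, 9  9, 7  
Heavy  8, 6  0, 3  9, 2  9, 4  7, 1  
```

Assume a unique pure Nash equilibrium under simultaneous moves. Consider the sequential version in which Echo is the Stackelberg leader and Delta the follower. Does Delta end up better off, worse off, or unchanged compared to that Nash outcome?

worse off

Delta best-responds to each possible Echo move:
- A0: BR = Heavy, leader payoff 6.
- A1: BR = Light, leader payoff 8.
- A2: BR = Heavy, leader payoff 2.
- A3: BR = Heavy, leader payoff 4.
- A4: BR = Light, leader payoff 7.
Maximizing over 6, 8, 2, 4, 7, Echo chooses A1. Subgame-perfect outcome: (Light, A1) with payoffs (6, 8).
For the simultaneous game, intersect best replies.
Delta's best replies: A0→Heavy; A1→Light; A2→Heavy; A3→Heavy; A4→Light.
Echo's best replies: Light→A3; Heavy→A0.
Only (Heavy, A0) has each player best-responding; Nash payoffs (8, 6).
Delta earns 6 sequentially versus 8 at the Nash outcome: worse off.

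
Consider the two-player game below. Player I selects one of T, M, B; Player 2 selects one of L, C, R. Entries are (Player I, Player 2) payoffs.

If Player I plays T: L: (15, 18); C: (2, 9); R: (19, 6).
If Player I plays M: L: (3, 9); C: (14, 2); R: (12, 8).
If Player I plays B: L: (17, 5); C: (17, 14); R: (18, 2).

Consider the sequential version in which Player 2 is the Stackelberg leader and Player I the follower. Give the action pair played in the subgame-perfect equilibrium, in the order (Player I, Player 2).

Work backward from Player I's decision.
- L: BR = B, leader payoff 5.
- C: BR = B, leader payoff 14.
- R: BR = T, leader payoff 6.
Player 2's induced payoffs are 5, 14, 6, so Player 2 commits to C. Subgame-perfect outcome: (B, C) with payoffs (17, 14).

(B, C)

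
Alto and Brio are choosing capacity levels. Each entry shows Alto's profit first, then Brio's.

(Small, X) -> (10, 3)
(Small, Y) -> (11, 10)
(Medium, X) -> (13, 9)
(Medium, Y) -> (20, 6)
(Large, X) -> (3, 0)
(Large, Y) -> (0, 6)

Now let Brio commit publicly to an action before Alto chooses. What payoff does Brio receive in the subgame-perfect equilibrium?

Backward induction with Brio moving first.
- X: BR = Medium, leader payoff 9.
- Y: BR = Medium, leader payoff 6.
Among 9, 6, the best is 9 at X. Subgame-perfect outcome: (Medium, X) with payoffs (13, 9).

9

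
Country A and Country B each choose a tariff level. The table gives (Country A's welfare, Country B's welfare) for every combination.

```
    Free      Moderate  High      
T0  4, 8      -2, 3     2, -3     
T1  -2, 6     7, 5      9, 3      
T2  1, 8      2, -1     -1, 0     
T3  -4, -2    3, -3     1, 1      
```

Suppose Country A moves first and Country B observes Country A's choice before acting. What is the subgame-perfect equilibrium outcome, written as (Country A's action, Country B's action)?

(T0, Free)

Backward induction with Country A moving first.
- T0: BR = Free, leader payoff 4.
- T1: BR = Free, leader payoff -2.
- T2: BR = Free, leader payoff 1.
- T3: BR = High, leader payoff 1.
Among 4, -2, 1, 1, the best is 4 at T0. Subgame-perfect outcome: (T0, Free) with payoffs (4, 8).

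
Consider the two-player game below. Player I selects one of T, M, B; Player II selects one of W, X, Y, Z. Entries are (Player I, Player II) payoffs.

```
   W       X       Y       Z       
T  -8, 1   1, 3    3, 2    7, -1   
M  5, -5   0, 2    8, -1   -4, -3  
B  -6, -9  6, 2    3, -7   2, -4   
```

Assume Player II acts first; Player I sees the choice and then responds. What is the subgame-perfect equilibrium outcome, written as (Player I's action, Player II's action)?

Solve by backward induction (Player II leads).
- W → Player I plays M (best of -8, 5, -6); Player II gets -5.
- X → Player I plays B (best of 1, 0, 6); Player II gets 2.
- Y → Player I plays M (best of 3, 8, 3); Player II gets -1.
- Z → Player I plays T (best of 7, -4, 2); Player II gets -1.
Among -5, 2, -1, -1, the best is 2 at X. Subgame-perfect outcome: (B, X) with payoffs (6, 2).

(B, X)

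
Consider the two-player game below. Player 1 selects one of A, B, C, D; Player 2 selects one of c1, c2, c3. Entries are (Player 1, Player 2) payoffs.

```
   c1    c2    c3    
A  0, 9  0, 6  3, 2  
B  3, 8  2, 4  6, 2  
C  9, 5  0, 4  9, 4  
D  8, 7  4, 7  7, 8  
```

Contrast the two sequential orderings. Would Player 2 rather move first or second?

If Player 1 leads: Player 2's best replies are A→c1, B→c1, C→c1, D→c3; Player 1's induced payoffs 0, 3, 9, 7; outcome (C, c1), payoffs (9, 5).
If Player 2 leads: Player 1's best replies are c1→C, c2→D, c3→C; Player 2's induced payoffs 5, 7, 4; outcome (D, c2), payoffs (4, 7).
Player 2 gets 7 moving first and 5 moving second, so Player 2 prefers to move first.

first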